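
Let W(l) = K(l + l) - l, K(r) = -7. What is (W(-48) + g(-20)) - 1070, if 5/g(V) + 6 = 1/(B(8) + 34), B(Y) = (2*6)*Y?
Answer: -802241/779 ≈ -1029.8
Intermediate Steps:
B(Y) = 12*Y
W(l) = -7 - l
g(V) = -650/779 (g(V) = 5/(-6 + 1/(12*8 + 34)) = 5/(-6 + 1/(96 + 34)) = 5/(-6 + 1/130) = 5/(-779/130) = 5*(-130/779) = -650/779)
(W(-48) + g(-20)) - 1070 = ((-7 - 1*(-48)) - 650/779) - 1070 = ((-7 + 48) - 650/779) - 1070 = (41 - 650/779) - 1070 = 31289/779 - 1070 = -802241/779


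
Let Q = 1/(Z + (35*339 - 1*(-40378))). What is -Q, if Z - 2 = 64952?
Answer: -1/117197 ≈ -8.5326e-6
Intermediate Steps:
Z = 64954 (Z = 2 + 64952 = 64954)
Q = 1/117197 (Q = 1/(64954 + (35*339 - 1*(-40378))) = 1/(64954 + (11865 + 40378)) = 1/(64954 + 52243) = 1/117197 ≈ 8.5326e-6)
-Q = -1*1/117197 = -1/117197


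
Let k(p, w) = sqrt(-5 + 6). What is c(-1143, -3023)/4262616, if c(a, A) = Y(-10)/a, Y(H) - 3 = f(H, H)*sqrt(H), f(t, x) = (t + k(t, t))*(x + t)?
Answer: -1/1624056696 - 5*I*sqrt(10)/135338058 ≈ -6.1574e-10 - 1.1683e-7*I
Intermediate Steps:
k(p, w) = 1 (k(p, w) = sqrt(1) = 1)
f(t, x) = (1 + t)*(t + x) (f(t, x) = (t + 1)*(x + t) = (1 + t)*(t + x))
Y(H) = 3 + sqrt(H)*(2*H + 2*H**2) (Y(H) = 3 + (H + H + H**2 + H*H)*sqrt(H) = 3 + (H + H + H**2 + H**2)*sqrt(H) = 3 + (2*H + 2*H**2)*sqrt(H) = 3 + sqrt(H)*(2*H + 2*H**2))
c(a, A) = (3 + 180*I*sqrt(10))/a (c(a, A) = (3 + 2*(-10)**(3/2)*(1 - 10))/a = (3 + 2*(-10*I*sqrt(10))*(-9))/a = (3 + 180*I*sqrt(10))/a)
c(-1143, -3023)/4262616 = (3*(1 + 60*I*sqrt(10))/(-1143))/4262616 = (3*(-1/1143)*(1 + 60*I*sqrt(10)))*(1/4262616) = (-1/381 - 20*I*sqrt(10)/127)*(1/4262616) = -1/1624056696 - 5*I*sqrt(10)/135338058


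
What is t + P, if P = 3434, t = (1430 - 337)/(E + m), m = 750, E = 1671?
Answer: 8314807/2421 ≈ 3434.5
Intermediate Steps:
t = 1093/2421 (t = (1430 - 337)/(1671 + 750) = 1093/2421 ≈ 0.45147)
t + P = 1093/2421 + 3434 = 8314807/2421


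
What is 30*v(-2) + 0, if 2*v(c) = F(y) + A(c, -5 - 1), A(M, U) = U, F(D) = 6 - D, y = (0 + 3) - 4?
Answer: 15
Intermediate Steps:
y = -1 (y = 3 - 4 = -1)
v(c) = ½ (v(c) = ((6 - 1*(-1)) + (-5 - 1))/2 = ((6 + 1) - 6)/2 = (7 - 6)/2 = (½)*1 = ½)
30*v(-2) + 0 = 30*(½) + 0 = 15 + 0 = 15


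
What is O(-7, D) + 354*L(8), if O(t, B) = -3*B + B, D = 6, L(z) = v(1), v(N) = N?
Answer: 342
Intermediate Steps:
L(z) = 1
O(t, B) = -2*B
O(-7, D) + 354*L(8) = -2*6 + 354*1 = -12 + 354 = 342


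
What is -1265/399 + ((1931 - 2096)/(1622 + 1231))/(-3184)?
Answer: -425597535/134240624 ≈ -3.1704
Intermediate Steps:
-1265/399 + ((1931 - 2096)/(1622 + 1231))/(-3184) = -1265*1/399 - 165/2853*(-1/3184) = -1265/399 - 165*1/2853*(-1/3184) = -1265/399 - 55/951*(-1/3184) = -1265/399 + 55/3027984 = -425597535/134240624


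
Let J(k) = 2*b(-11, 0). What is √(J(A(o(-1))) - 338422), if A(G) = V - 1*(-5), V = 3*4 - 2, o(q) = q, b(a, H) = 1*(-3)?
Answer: 2*I*√84607 ≈ 581.75*I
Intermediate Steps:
b(a, H) = -3
V = 10 (V = 12 - 2 = 10)
A(G) = 15 (A(G) = 10 - 1*(-5) = 10 + 5 = 15)
J(k) = -6 (J(k) = 2*(-3) = -6)
√(J(A(o(-1))) - 338422) = √(-6 - 338422) = √(-338428) = 2*I*√84607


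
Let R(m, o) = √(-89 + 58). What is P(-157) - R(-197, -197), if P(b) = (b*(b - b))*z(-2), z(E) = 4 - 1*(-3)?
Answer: -I*√31 ≈ -5.5678*I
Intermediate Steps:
z(E) = 7 (z(E) = 4 + 3 = 7)
R(m, o) = I*√31 (R(m, o) = √(-31) = I*√31)
P(b) = 0 (P(b) = (b*(b - b))*7 = (b*0)*7 = 0*7 = 0)
P(-157) - R(-197, -197) = 0 - I*√31 = -I*√31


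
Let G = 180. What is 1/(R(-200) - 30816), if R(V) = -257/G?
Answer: -180/5547137 ≈ -3.2449e-5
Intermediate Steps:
R(V) = -257/180
1/(R(-200) - 30816) = 1/(-257/180 - 30816) = 1/(-5547137/180) = -180/5547137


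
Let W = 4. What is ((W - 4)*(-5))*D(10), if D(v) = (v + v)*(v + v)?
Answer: 0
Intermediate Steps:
D(v) = 4*v² (D(v) = (2*v)*(2*v) = 4*v²)
((W - 4)*(-5))*D(10) = ((4 - 4)*(-5))*(4*10²) = (0*(-5))*(4*100) = 0*400 = 0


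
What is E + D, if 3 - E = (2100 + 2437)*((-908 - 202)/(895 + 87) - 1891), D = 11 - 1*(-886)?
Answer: 4215478232/491 ≈ 8.5855e+6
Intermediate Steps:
D = 897 (D = 11 + 886 = 897)
E = 4215037805/491 (E = 3 - (2100 + 2437)*((-908 - 202)/(895 + 87) - 1891) = 3 - 4537*(-1110/982 - 1891) = 3 - 4537*(-1110*1/982 - 1891) = 3 - 4537*(-555/491 - 1891) = 3 - 4537*(-929036)/491 = 3 - 1*(-4215036332/491) = 3 + 4215036332/491 = 4215037805/491 ≈ 8.5846e+6)
E + D = 4215037805/491 + 897 = 4215478232/491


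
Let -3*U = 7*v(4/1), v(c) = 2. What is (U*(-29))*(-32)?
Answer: -12992/3 ≈ -4330.7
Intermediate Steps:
U = -14/3 (U = -7*2/3 = -1/3*14 = -14/3 ≈ -4.6667)
(U*(-29))*(-32) = -14/3*(-29)*(-32) = (406/3)*(-32) = -12992/3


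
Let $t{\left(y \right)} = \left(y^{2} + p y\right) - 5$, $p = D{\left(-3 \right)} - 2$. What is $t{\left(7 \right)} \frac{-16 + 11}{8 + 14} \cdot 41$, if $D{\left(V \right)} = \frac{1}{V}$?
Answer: $- \frac{17015}{66} \approx -257.8$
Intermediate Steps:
$p = - \frac{7}{3}$ ($p = \frac{1}{-3} - 2 = - \frac{1}{3} - 2 = - \frac{7}{3} \approx -2.3333$)
$t{\left(y \right)} = -5 + y^{2} - \frac{7 y}{3}$ ($t{\left(y \right)} = \left(y^{2} - \frac{7 y}{3}\right) - 5 = -5 + y^{2} - \frac{7 y}{3}$)
$t{\left(7 \right)} \frac{-16 + 11}{8 + 14} \cdot 41 = \left(-5 + 7^{2} - \frac{49}{3}\right) \frac{-16 + 11}{8 + 14} \cdot 41 = \left(-5 + 49 - \frac{49}{3}\right) \left(- \frac{5}{22}\right) 41 = \frac{83 \left(\left(-5\right) \frac{1}{22}\right)}{3} \cdot 41 = \frac{83}{3} \left(- \frac{5}{22}\right) 41 = \left(- \frac{415}{66}\right) 41 = - \frac{17015}{66}$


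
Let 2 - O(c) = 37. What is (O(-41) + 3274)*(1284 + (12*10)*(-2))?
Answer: 3381516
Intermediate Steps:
O(c) = -35 (O(c) = 2 - 1*37 = 2 - 37 = -35)
(O(-41) + 3274)*(1284 + (12*10)*(-2)) = (-35 + 3274)*(1284 + (12*10)*(-2)) = 3239*(1284 + 120*(-2)) = 3239*(1284 - 240) = 3239*1044 = 3381516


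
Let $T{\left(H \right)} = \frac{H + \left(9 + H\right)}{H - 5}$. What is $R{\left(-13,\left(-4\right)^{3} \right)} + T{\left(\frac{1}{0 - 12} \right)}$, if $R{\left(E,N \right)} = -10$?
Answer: $- \frac{716}{61} \approx -11.738$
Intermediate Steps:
$T{\left(H \right)} = \frac{9 + 2 H}{-5 + H}$
$R{\left(-13,\left(-4\right)^{3} \right)} + T{\left(\frac{1}{0 - 12} \right)} = -10 + \frac{9 + \frac{2}{0 - 12}}{-5 + \frac{1}{0 - 12}} = -10 + \frac{9 + \frac{2}{-12}}{-5 + \frac{1}{-12}} = -10 + \frac{9 + 2 \left(- \frac{1}{12}\right)}{-5 - \frac{1}{12}} = -10 + \frac{9 - \frac{1}{6}}{- \frac{61}{12}} = -10 - \frac{106}{61} = - \frac{716}{61}$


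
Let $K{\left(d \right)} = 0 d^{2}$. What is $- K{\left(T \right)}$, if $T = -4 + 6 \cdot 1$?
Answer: $0$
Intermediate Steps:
$T = 2$ ($T = -4 + 6 = 2$)
$K{\left(d \right)} = 0$
$- K{\left(T \right)} = \left(-1\right) 0 = 0$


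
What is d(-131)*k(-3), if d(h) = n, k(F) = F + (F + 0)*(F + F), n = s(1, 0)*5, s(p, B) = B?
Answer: 0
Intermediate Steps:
n = 0 (n = 0*5 = 0)
k(F) = F + 2*F² (k(F) = F + F*(2*F) = F + 2*F²)
d(h) = 0
d(-131)*k(-3) = 0*(-3*(1 + 2*(-3))) = 0*(-3*(1 - 6)) = 0*(-3*(-5)) = 0*15 = 0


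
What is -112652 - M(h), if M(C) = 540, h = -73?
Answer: -113192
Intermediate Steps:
-112652 - M(h) = -112652 - 1*540 = -112652 - 540 = -113192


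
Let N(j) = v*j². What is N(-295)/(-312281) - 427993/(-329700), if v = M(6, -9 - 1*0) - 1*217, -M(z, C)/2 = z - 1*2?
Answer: 6589386144533/102959045700 ≈ 64.000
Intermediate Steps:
M(z, C) = 4 - 2*z (M(z, C) = -2*(z - 1*2) = -2*(z - 2) = -2*(-2 + z) = 4 - 2*z)
v = -225 (v = (4 - 2*6) - 1*217 = (4 - 12) - 217 = -8 - 217 = -225)
N(j) = -225*j²
N(-295)/(-312281) - 427993/(-329700) = -225*(-295)²/(-312281) - 427993/(-329700) = -225*87025*(-1/312281) - 427993*(-1/329700) = -19580625*(-1/312281) + 427993/329700 = 19580625/312281 + 427993/329700 = 6589386144533/102959045700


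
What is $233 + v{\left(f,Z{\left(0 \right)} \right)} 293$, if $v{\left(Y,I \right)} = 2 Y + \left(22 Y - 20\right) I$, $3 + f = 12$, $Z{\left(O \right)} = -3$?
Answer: $-150955$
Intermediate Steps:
$f = 9$ ($f = -3 + 12 = 9$)
$v{\left(Y,I \right)} = 2 Y + I \left(-20 + 22 Y\right)$ ($v{\left(Y,I \right)} = 2 Y + \left(-20 + 22 Y\right) I = 2 Y + I \left(-20 + 22 Y\right)$)
$233 + v{\left(f,Z{\left(0 \right)} \right)} 293 = 233 + \left(\left(-20\right) \left(-3\right) + 2 \cdot 9 + 22 \left(-3\right) 9\right) 293 = 233 + \left(60 + 18 - 594\right) 293 = 233 - 151188 = -150955$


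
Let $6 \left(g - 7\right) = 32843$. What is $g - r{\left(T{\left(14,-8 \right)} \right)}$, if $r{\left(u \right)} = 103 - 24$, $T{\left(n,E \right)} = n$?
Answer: $\frac{32411}{6} \approx 5401.8$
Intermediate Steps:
$g = \frac{32885}{6}$ ($g = 7 + \frac{1}{6} \cdot 32843 = 7 + \frac{32843}{6} = \frac{32885}{6} \approx 5480.8$)
$r{\left(u \right)} = 79$
$g - r{\left(T{\left(14,-8 \right)} \right)} = \frac{32885}{6} - 79 = \frac{32411}{6}$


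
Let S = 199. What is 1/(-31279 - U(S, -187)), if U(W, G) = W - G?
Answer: -1/31665 ≈ -3.1581e-5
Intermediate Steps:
1/(-31279 - U(S, -187)) = 1/(-31279 - (199 - 1*(-187))) = 1/(-31279 - (199 + 187)) = 1/(-31279 - 1*386) = 1/(-31279 - 386) = 1/(-31665) = -1/31665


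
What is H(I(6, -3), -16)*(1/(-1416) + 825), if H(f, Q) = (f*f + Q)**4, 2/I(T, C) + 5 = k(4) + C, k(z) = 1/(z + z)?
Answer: 39606094512735878684672/744467340802563 ≈ 5.3201e+7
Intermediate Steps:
k(z) = 1/(2*z)
I(T, C) = 2/(-39/8 + C) (I(T, C) = 2/(-5 + ((1/2)/4 + C)) = 2/(-5 + ((1/2)*(1/4) + C)) = 2/(-5 + (1/8 + C)) = 2/(-39/8 + C))
H(f, Q) = (Q + f**2)**4 (H(f, Q) = (f**2 + Q)**4 = (Q + f**2)**4)
H(I(6, -3), -16)*(1/(-1416) + 825) = (-16 + (16/(-39 + 8*(-3)))**2)**4*(1/(-1416) + 825) = (-16 + (16/(-39 - 24))**2)**4*(-1/1416 + 825) = (-16 + (16/(-63))**2)**4*(1168199/1416) = (-16 + (16*(-1/63))**2)**4*(1168199/1416) = (-16 + (-16/63)**2)**4*(1168199/1416) = (-16 + 256/3969)**4*(1168199/1416) = (-63248/3969)**4*(1168199/1416) = (16002476127792726016/248155780267521)*(1168199/1416) = 39606094512735878684672/744467340802563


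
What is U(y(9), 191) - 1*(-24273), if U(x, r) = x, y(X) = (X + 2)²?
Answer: 24394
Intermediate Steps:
y(X) = (2 + X)²
U(y(9), 191) - 1*(-24273) = (2 + 9)² - 1*(-24273) = 11² + 24273 = 121 + 24273 = 24394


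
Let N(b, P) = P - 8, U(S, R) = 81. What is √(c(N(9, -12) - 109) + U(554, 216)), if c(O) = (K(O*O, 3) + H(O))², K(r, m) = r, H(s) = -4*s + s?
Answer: 9*√3579665 ≈ 17028.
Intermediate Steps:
H(s) = -3*s
N(b, P) = -8 + P
c(O) = (O² - 3*O)² (c(O) = (O*O - 3*O)² = (O² - 3*O)²)
√(c(N(9, -12) - 109) + U(554, 216)) = √(((-8 - 12) - 109)²*(-3 + ((-8 - 12) - 109))² + 81) = √((-20 - 109)²*(-3 + (-20 - 109))² + 81) = √((-129)²*(-3 - 129)² + 81) = √(16641*(-132)² + 81) = √(16641*17424 + 81) = √(289952784 + 81) = √289952865 = 9*√3579665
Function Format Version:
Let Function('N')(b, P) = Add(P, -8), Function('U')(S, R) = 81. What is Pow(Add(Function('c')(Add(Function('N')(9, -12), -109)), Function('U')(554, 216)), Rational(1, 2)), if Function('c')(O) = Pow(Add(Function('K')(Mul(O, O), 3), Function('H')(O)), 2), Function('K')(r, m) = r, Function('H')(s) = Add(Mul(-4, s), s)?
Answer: Mul(9, Pow(3579665, Rational(1, 2))) ≈ 17028.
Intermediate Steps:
Function('H')(s) = Mul(-3, s)
Function('N')(b, P) = Add(-8, P)
Function('c')(O) = Pow(Add(Pow(O, 2), Mul(-3, O)), 2) (Function('c')(O) = Pow(Add(Mul(O, O), Mul(-3, O)), 2) = Pow(Add(Pow(O, 2), Mul(-3, O)), 2))
Pow(Add(Function('c')(Add(Function('N')(9, -12), -109)), Function('U')(554, 216)), Rational(1, 2)) = Pow(Add(Mul(Pow(Add(Add(-8, -12), -109), 2), Pow(Add(-3, Add(Add(-8, -12), -109)), 2)), 81), Rational(1, 2)) = Pow(Add(Mul(Pow(Add(-20, -109), 2), Pow(Add(-3, Add(-20, -109)), 2)), 81), Rational(1, 2)) = Pow(Add(Mul(Pow(-129, 2), Pow(Add(-3, -129), 2)), 81), Rational(1, 2)) = Pow(Add(Mul(16641, Pow(-132, 2)), 81), Rational(1, 2)) = Pow(Add(Mul(16641, 17424), 81), Rational(1, 2)) = Pow(Add(289952784, 81), Rational(1, 2)) = Pow(289952865, Rational(1, 2)) = Mul(9, Pow(3579665, Rational(1, 2)))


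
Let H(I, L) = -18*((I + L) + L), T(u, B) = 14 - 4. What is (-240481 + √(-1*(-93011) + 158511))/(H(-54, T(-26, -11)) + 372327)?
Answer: -240481/372939 + √251522/372939 ≈ -0.64348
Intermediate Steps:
T(u, B) = 10
H(I, L) = -36*L - 18*I (H(I, L) = -18*(I + 2*L) = -36*L - 18*I)
(-240481 + √(-1*(-93011) + 158511))/(H(-54, T(-26, -11)) + 372327) = (-240481 + √(-1*(-93011) + 158511))/((-36*10 - 18*(-54)) + 372327) = (-240481 + √(93011 + 158511))/((-360 + 972) + 372327) = (-240481 + √251522)/(612 + 372327) = (-240481 + √251522)/372939 = (-240481 + √251522)*(1/372939) = -240481/372939 + √251522/372939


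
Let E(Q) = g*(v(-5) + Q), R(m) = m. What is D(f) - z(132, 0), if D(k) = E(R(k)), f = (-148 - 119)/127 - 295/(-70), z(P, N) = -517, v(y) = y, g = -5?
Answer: 944901/1778 ≈ 531.44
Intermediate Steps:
f = 3755/1778 (f = -267*1/127 - 295*(-1/70) = -267/127 + 59/14 = 3755/1778 ≈ 2.1119)
E(Q) = 25 - 5*Q (E(Q) = -5*(-5 + Q) = 25 - 5*Q)
D(k) = 25 - 5*k
D(f) - z(132, 0) = (25 - 5*3755/1778) - 1*(-517) = (25 - 18775/1778) + 517 = 25675/1778 + 517 = 944901/1778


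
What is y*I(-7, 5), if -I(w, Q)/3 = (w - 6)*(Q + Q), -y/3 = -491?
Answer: 574470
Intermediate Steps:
y = 1473 (y = -3*(-491) = 1473)
I(w, Q) = -6*Q*(-6 + w) (I(w, Q) = -3*(w - 6)*(Q + Q) = -3*(-6 + w)*2*Q = -6*Q*(-6 + w))
y*I(-7, 5) = 1473*(6*5*(6 - 1*(-7))) = 1473*(6*5*(6 + 7)) = 1473*(6*5*13) = 1473*390 = 574470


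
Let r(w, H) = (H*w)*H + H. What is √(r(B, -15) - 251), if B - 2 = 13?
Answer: √3109 ≈ 55.758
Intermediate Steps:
B = 15 (B = 2 + 13 = 15)
r(w, H) = H + w*H² (r(w, H) = w*H² + H = H + w*H²)
√(r(B, -15) - 251) = √(-15*(1 - 15*15) - 251) = √(-15*(1 - 225) - 251) = √(-15*(-224) - 251) = √(3360 - 251) = √3109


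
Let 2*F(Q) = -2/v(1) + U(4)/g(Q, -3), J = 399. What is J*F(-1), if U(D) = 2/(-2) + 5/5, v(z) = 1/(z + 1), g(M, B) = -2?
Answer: -798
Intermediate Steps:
v(z) = 1/(1 + z)
U(D) = 0 (U(D) = 2*(-1/2) + 5*(1/5) = -1 + 1 = 0)
F(Q) = -2 (F(Q) = (-2/(1/(1 + 1)) + 0/(-2))/2 = (-2/(1/2) + 0*(-1/2))/2 = (-2/1/2 + 0)/2 = (-2*2 + 0)/2 = (-4 + 0)/2 = (1/2)*(-4) = -2)
J*F(-1) = 399*(-2) = -798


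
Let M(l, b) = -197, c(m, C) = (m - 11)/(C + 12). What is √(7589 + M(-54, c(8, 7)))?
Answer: 4*√462 ≈ 85.977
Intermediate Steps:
c(m, C) = (-11 + m)/(12 + C)
√(7589 + M(-54, c(8, 7))) = √(7589 - 197) = √7392 = 4*√462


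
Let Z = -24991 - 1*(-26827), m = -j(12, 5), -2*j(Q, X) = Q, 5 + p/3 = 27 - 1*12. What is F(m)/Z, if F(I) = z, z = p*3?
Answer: 5/102 ≈ 0.049020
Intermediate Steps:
p = 30 (p = -15 + 3*(27 - 1*12) = -15 + 3*(27 - 12) = -15 + 3*15 = -15 + 45 = 30)
j(Q, X) = -Q/2
z = 90 (z = 30*3 = 90)
m = 6 (m = -(-1)*12/2 = -1*(-6) = 6)
F(I) = 90
Z = 1836 (Z = -24991 + 26827 = 1836)
F(m)/Z = 90/1836 = 90*(1/1836) = 5/102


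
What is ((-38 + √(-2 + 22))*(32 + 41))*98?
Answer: -271852 + 14308*√5 ≈ -2.3986e+5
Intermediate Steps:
((-38 + √(-2 + 22))*(32 + 41))*98 = ((-38 + √20)*73)*98 = ((-38 + 2*√5)*73)*98 = (-2774 + 146*√5)*98 = -271852 + 14308*√5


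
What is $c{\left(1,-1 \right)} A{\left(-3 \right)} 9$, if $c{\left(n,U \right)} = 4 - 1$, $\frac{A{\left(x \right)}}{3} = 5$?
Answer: $405$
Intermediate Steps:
$A{\left(x \right)} = 15$ ($A{\left(x \right)} = 3 \cdot 5 = 15$)
$c{\left(n,U \right)} = 3$
$c{\left(1,-1 \right)} A{\left(-3 \right)} 9 = 3 \cdot 15 \cdot 9 = 45 \cdot 9 = 405$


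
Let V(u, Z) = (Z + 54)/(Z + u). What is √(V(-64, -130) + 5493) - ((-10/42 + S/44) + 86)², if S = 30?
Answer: -1594963969/213444 + √51687323/97 ≈ -7398.4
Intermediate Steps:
V(u, Z) = (54 + Z)/(Z + u)
√(V(-64, -130) + 5493) - ((-10/42 + S/44) + 86)² = √((54 - 130)/(-130 - 64) + 5493) - ((-10/42 + 30/44) + 86)² = √(-76/(-194) + 5493) - ((-10*1/42 + 30*(1/44)) + 86)² = √(-1/194*(-76) + 5493) - ((-5/21 + 15/22) + 86)² = √(38/97 + 5493) - (205/462 + 86)² = √(532859/97) - (39937/462)² = √51687323/97 - 1*1594963969/213444 = √51687323/97 - 1594963969/213444 = -1594963969/213444 + √51687323/97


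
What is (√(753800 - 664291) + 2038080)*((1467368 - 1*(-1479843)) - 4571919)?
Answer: -3311284880640 - 1624708*√89509 ≈ -3.3118e+12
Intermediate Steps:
(√(753800 - 664291) + 2038080)*((1467368 - 1*(-1479843)) - 4571919) = (√89509 + 2038080)*((1467368 + 1479843) - 4571919) = (2038080 + √89509)*(2947211 - 4571919) = (2038080 + √89509)*(-1624708) = -3311284880640 - 1624708*√89509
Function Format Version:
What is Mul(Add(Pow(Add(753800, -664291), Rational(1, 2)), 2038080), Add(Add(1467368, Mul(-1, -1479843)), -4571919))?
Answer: Add(-3311284880640, Mul(-1624708, Pow(89509, Rational(1, 2)))) ≈ -3.3118e+12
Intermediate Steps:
Mul(Add(Pow(Add(753800, -664291), Rational(1, 2)), 2038080), Add(Add(1467368, Mul(-1, -1479843)), -4571919)) = Mul(Add(Pow(89509, Rational(1, 2)), 2038080), Add(Add(1467368, 1479843), -4571919)) = Mul(Add(2038080, Pow(89509, Rational(1, 2))), Add(2947211, -4571919)) = Mul(Add(2038080, Pow(89509, Rational(1, 2))), -1624708) = Add(-3311284880640, Mul(-1624708, Pow(89509, Rational(1, 2))))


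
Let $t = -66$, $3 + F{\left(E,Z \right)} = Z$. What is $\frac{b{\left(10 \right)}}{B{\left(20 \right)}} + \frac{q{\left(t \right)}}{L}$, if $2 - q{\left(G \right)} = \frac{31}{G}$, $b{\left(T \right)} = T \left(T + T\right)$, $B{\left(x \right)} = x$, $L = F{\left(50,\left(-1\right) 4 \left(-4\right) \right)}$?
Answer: $\frac{8743}{858} \approx 10.19$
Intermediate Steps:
$F{\left(E,Z \right)} = -3 + Z$
$L = 13$ ($L = -3 + \left(-1\right) 4 \left(-4\right) = -3 - -16 = -3 + 16 = 13$)
$b{\left(T \right)} = 2 T^{2}$ ($b{\left(T \right)} = T 2 T = 2 T^{2}$)
$q{\left(G \right)} = 2 - \frac{31}{G}$
$\frac{b{\left(10 \right)}}{B{\left(20 \right)}} + \frac{q{\left(t \right)}}{L} = \frac{2 \cdot 10^{2}}{20} + \frac{2 - \frac{31}{-66}}{13} = 2 \cdot 100 \cdot \frac{1}{20} + \left(2 - - \frac{31}{66}\right) \frac{1}{13} = 200 \cdot \frac{1}{20} + \left(2 + \frac{31}{66}\right) \frac{1}{13} = 10 + \frac{163}{66} \cdot \frac{1}{13} = 10 + \frac{163}{858} = \frac{8743}{858}$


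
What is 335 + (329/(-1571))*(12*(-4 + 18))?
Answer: 471013/1571 ≈ 299.82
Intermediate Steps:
335 + (329/(-1571))*(12*(-4 + 18)) = 335 + (329*(-1/1571))*(12*14) = 335 - 329/1571*168 = 335 - 55272/1571 = 471013/1571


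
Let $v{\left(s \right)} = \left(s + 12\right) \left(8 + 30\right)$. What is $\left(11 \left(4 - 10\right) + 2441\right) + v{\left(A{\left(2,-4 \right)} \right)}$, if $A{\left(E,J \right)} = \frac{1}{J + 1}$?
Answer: $\frac{8455}{3} \approx 2818.3$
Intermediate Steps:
$A{\left(E,J \right)} = \frac{1}{1 + J}$
$v{\left(s \right)} = 456 + 38 s$ ($v{\left(s \right)} = \left(12 + s\right) 38 = 456 + 38 s$)
$\left(11 \left(4 - 10\right) + 2441\right) + v{\left(A{\left(2,-4 \right)} \right)} = \left(11 \left(4 - 10\right) + 2441\right) + \left(456 + \frac{38}{1 - 4}\right) = \left(11 \left(-6\right) + 2441\right) + \left(456 + \frac{38}{-3}\right) = \left(-66 + 2441\right) + \left(456 + 38 \left(- \frac{1}{3}\right)\right) = 2375 + \left(456 - \frac{38}{3}\right) = 2375 + \frac{1330}{3} = \frac{8455}{3}$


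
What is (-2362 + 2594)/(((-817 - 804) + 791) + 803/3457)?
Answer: -802024/2868507 ≈ -0.27960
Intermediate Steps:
(-2362 + 2594)/(((-817 - 804) + 791) + 803/3457) = 232/((-1621 + 791) + 803*(1/3457)) = 232/(-830 + 803/3457) = 232/(-2868507/3457) = 232*(-3457/2868507) = -802024/2868507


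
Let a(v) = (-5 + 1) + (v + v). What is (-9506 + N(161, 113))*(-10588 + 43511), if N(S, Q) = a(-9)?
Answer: -313690344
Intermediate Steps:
a(v) = -4 + 2*v
N(S, Q) = -22 (N(S, Q) = -4 + 2*(-9) = -4 - 18 = -22)
(-9506 + N(161, 113))*(-10588 + 43511) = (-9506 - 22)*(-10588 + 43511) = -9528*32923 = -313690344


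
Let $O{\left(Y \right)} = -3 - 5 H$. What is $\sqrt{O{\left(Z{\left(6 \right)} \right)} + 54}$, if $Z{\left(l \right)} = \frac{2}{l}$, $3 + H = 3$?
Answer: $\sqrt{51} \approx 7.1414$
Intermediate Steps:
$H = 0$ ($H = -3 + 3 = 0$)
$O{\left(Y \right)} = -3$ ($O{\left(Y \right)} = -3 - 0 = -3 + 0 = -3$)
$\sqrt{O{\left(Z{\left(6 \right)} \right)} + 54} = \sqrt{-3 + 54} = \sqrt{51}$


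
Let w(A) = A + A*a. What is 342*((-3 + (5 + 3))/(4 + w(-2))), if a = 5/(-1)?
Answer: 285/2 ≈ 142.50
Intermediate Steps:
a = -5 (a = 5*(-1) = -5)
w(A) = -4*A (w(A) = A + A*(-5) = A - 5*A = -4*A)
342*((-3 + (5 + 3))/(4 + w(-2))) = 342*((-3 + (5 + 3))/(4 - 4*(-2))) = 342*((-3 + 8)/(4 + 8)) = 342*(5/12) = 285/2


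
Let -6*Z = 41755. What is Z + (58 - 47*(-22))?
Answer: -35203/6 ≈ -5867.2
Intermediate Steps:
Z = -41755/6 (Z = -⅙*41755 = -41755/6 ≈ -6959.2)
Z + (58 - 47*(-22)) = -41755/6 + (58 - 47*(-22)) = -41755/6 + (58 + 1034) = -41755/6 + 1092 = -35203/6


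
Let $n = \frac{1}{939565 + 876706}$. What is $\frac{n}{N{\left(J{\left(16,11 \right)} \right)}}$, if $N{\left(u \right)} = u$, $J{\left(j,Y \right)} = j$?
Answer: $\frac{1}{29060336} \approx 3.4411 \cdot 10^{-8}$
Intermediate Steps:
$n = \frac{1}{1816271} \approx 5.5058 \cdot 10^{-7}$
$\frac{n}{N{\left(J{\left(16,11 \right)} \right)}} = \frac{1}{1816271 \cdot 16} = \frac{1}{1816271} \cdot \frac{1}{16} = \frac{1}{29060336}$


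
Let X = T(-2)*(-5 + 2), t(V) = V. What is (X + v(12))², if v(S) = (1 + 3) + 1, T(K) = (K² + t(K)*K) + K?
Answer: 169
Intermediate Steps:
T(K) = K + 2*K² (T(K) = (K² + K*K) + K = (K² + K²) + K = 2*K² + K = K + 2*K²)
v(S) = 5 (v(S) = 4 + 1 = 5)
X = -18 (X = (-2*(1 + 2*(-2)))*(-5 + 2) = -2*(1 - 4)*(-3) = -2*(-3)*(-3) = 6*(-3) = -18)
(X + v(12))² = (-18 + 5)² = (-13)² = 169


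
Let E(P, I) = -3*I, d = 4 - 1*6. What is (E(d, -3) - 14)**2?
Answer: 25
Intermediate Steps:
d = -2 (d = 4 - 6 = -2)
(E(d, -3) - 14)**2 = (-3*(-3) - 14)**2 = (9 - 14)**2 = (-5)**2 = 25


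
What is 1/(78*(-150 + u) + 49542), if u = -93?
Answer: 1/30588 ≈ 3.2693e-5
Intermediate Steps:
1/(78*(-150 + u) + 49542) = 1/(78*(-150 - 93) + 49542) = 1/(78*(-243) + 49542) = 1/(-18954 + 49542) = 1/30588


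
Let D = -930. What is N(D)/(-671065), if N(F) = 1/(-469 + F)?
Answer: 1/938819935 ≈ 1.0652e-9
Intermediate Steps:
N(D)/(-671065) = 1/(-469 - 930*(-671065)) = -1/671065/(-1399) = -1/1399*(-1/671065) = 1/938819935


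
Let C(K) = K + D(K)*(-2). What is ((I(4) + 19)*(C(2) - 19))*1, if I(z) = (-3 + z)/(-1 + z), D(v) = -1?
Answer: -290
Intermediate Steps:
I(z) = (-3 + z)/(-1 + z)
C(K) = 2 + K (C(K) = K - 1*(-2) = K + 2 = 2 + K)
((I(4) + 19)*(C(2) - 19))*1 = (((-3 + 4)/(-1 + 4) + 19)*((2 + 2) - 19))*1 = ((1/3 + 19)*(4 - 19))*1 = (((⅓)*1 + 19)*(-15))*1 = ((⅓ + 19)*(-15))*1 = ((58/3)*(-15))*1 = -290*1 = -290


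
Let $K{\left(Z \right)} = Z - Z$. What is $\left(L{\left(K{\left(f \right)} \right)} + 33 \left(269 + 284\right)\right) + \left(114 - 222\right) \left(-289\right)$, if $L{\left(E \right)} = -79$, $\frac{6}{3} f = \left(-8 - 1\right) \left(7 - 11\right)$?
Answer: $49382$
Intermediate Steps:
$f = 18$ ($f = \frac{\left(-8 - 1\right) \left(7 - 11\right)}{2} = \frac{\left(-9\right) \left(-4\right)}{2} = \frac{1}{2} \cdot 36 = 18$)
$K{\left(Z \right)} = 0$
$\left(L{\left(K{\left(f \right)} \right)} + 33 \left(269 + 284\right)\right) + \left(114 - 222\right) \left(-289\right) = \left(-79 + 33 \left(269 + 284\right)\right) + \left(114 - 222\right) \left(-289\right) = \left(-79 + 33 \cdot 553\right) - -31212 = \left(-79 + 18249\right) + 31212 = 18170 + 31212 = 49382$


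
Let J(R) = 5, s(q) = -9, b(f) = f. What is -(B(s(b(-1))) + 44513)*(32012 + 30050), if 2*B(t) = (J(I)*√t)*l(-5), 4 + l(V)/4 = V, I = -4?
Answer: -2762565806 + 16756740*I ≈ -2.7626e+9 + 1.6757e+7*I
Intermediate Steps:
l(V) = -16 + 4*V
B(t) = -90*√t (B(t) = ((5*√t)*(-16 + 4*(-5)))/2 = ((5*√t)*(-16 - 20))/2 = ((5*√t)*(-36))/2 = (-180*√t)/2 = -90*√t)
-(B(s(b(-1))) + 44513)*(32012 + 30050) = -(-270*I + 44513)*(32012 + 30050) = -(-270*I + 44513)*62062 = -(44513 - 270*I)*62062 = -(2762565806 - 16756740*I) = -2762565806 + 16756740*I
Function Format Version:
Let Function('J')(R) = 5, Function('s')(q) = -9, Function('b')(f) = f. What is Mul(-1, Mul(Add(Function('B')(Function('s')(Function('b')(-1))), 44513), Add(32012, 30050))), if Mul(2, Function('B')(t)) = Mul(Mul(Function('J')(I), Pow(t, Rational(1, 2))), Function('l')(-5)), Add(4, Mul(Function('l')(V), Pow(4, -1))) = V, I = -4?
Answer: Add(-2762565806, Mul(16756740, I)) ≈ Add(-2.7626e+9, Mul(1.6757e+7, I))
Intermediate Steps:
Function('l')(V) = Add(-16, Mul(4, V))
Function('B')(t) = Mul(-90, Pow(t, Rational(1, 2))) (Function('B')(t) = Mul(Rational(1, 2), Mul(Mul(5, Pow(t, Rational(1, 2))), Add(-16, Mul(4, -5)))) = Mul(Rational(1, 2), Mul(Mul(5, Pow(t, Rational(1, 2))), Add(-16, -20))) = Mul(Rational(1, 2), Mul(Mul(5, Pow(t, Rational(1, 2))), -36)) = Mul(Rational(1, 2), Mul(-180, Pow(t, Rational(1, 2)))) = Mul(-90, Pow(t, Rational(1, 2))))
Mul(-1, Mul(Add(Function('B')(Function('s')(Function('b')(-1))), 44513), Add(32012, 30050))) = Mul(-1, Mul(Add(Mul(-90, Pow(-9, Rational(1, 2))), 44513), Add(32012, 30050))) = Mul(-1, Mul(Add(Mul(-90, Mul(3, I)), 44513), 62062)) = Mul(-1, Mul(Add(Mul(-270, I), 44513), 62062)) = Mul(-1, Mul(Add(44513, Mul(-270, I)), 62062)) = Mul(-1, Add(2762565806, Mul(-16756740, I))) = Add(-2762565806, Mul(16756740, I))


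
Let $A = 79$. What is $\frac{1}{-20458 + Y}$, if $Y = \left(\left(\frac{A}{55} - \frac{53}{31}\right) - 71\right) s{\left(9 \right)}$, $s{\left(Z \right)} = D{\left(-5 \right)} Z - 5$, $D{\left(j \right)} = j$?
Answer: $- \frac{341}{5760968} \approx -5.9191 \cdot 10^{-5}$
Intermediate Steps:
$s{\left(Z \right)} = -5 - 5 Z$ ($s{\left(Z \right)} = - 5 Z - 5 = -5 - 5 Z$)
$Y = \frac{1215210}{341}$ ($Y = \left(\left(\frac{79}{55} - \frac{53}{31}\right) - 71\right) \left(-5 - 45\right) = \left(\left(79 \cdot \frac{1}{55} - \frac{53}{31}\right) - 71\right) \left(-5 - 45\right) = \left(\left(\frac{79}{55} - \frac{53}{31}\right) - 71\right) \left(-50\right) = \left(- \frac{466}{1705} - 71\right) \left(-50\right) = \left(- \frac{121521}{1705}\right) \left(-50\right) = \frac{1215210}{341} \approx 3563.7$)
$\frac{1}{-20458 + Y} = \frac{1}{-20458 + \frac{1215210}{341}} = \frac{1}{- \frac{5760968}{341}} = - \frac{341}{5760968}$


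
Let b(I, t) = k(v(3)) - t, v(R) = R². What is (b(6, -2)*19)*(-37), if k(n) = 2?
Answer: -2812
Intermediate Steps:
b(I, t) = 2 - t
(b(6, -2)*19)*(-37) = ((2 - 1*(-2))*19)*(-37) = ((2 + 2)*19)*(-37) = (4*19)*(-37) = 76*(-37) = -2812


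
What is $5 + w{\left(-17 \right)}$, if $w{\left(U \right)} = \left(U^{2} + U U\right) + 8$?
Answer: $591$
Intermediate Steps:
$w{\left(U \right)} = 8 + 2 U^{2}$ ($w{\left(U \right)} = \left(U^{2} + U^{2}\right) + 8 = 2 U^{2} + 8 = 8 + 2 U^{2}$)
$5 + w{\left(-17 \right)} = 5 + \left(8 + 2 \left(-17\right)^{2}\right) = 5 + \left(8 + 2 \cdot 289\right) = 5 + \left(8 + 578\right) = 5 + 586 = 591$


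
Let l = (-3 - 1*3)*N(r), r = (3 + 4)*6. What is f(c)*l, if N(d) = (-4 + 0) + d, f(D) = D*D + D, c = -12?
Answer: -30096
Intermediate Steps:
r = 42 (r = 7*6 = 42)
f(D) = D + D² (f(D) = D² + D = D + D²)
N(d) = -4 + d
l = -228 (l = (-3 - 1*3)*(-4 + 42) = (-3 - 3)*38 = -6*38 = -228)
f(c)*l = -12*(1 - 12)*(-228) = -12*(-11)*(-228) = 132*(-228) = -30096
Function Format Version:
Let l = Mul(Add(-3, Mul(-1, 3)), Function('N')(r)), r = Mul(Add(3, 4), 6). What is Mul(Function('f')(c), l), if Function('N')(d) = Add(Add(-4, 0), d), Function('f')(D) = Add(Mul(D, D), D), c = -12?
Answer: -30096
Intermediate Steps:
r = 42 (r = Mul(7, 6) = 42)
Function('f')(D) = Add(D, Pow(D, 2)) (Function('f')(D) = Add(Pow(D, 2), D) = Add(D, Pow(D, 2)))
Function('N')(d) = Add(-4, d)
l = -228 (l = Mul(Add(-3, Mul(-1, 3)), Add(-4, 42)) = Mul(Add(-3, -3), 38) = Mul(-6, 38) = -228)
Mul(Function('f')(c), l) = Mul(Mul(-12, Add(1, -12)), -228) = Mul(Mul(-12, -11), -228) = Mul(132, -228) = -30096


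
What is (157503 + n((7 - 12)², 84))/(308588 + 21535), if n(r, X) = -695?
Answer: 9224/19419 ≈ 0.47500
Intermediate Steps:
(157503 + n((7 - 12)², 84))/(308588 + 21535) = (157503 - 695)/(308588 + 21535) = 156808/330123 = 156808*(1/330123) = 9224/19419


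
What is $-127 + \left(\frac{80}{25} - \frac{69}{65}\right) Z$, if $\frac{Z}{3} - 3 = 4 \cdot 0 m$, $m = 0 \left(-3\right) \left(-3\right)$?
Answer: $- \frac{7004}{65} \approx -107.75$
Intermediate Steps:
$m = 0$ ($m = 0 \left(-3\right) = 0$)
$Z = 9$ ($Z = 9 + 3 \cdot 4 \cdot 0 \cdot 0 = 9 + 3 \cdot 0 \cdot 0 = 9 + 3 \cdot 0 = 9 + 0 = 9$)
$-127 + \left(\frac{80}{25} - \frac{69}{65}\right) Z = -127 + \left(\frac{80}{25} - \frac{69}{65}\right) 9 = -127 + \left(80 \cdot \frac{1}{25} - \frac{69}{65}\right) 9 = -127 + \left(\frac{16}{5} - \frac{69}{65}\right) 9 = -127 + \frac{139}{65} \cdot 9 = -127 + \frac{1251}{65} = - \frac{7004}{65}$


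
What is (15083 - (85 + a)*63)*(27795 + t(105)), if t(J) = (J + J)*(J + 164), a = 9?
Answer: 772134885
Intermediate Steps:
t(J) = 2*J*(164 + J) (t(J) = (2*J)*(164 + J) = 2*J*(164 + J))
(15083 - (85 + a)*63)*(27795 + t(105)) = (15083 - (85 + 9)*63)*(27795 + 2*105*(164 + 105)) = (15083 - 94*63)*(27795 + 2*105*269) = (15083 - 1*5922)*(27795 + 56490) = (15083 - 5922)*84285 = 9161*84285 = 772134885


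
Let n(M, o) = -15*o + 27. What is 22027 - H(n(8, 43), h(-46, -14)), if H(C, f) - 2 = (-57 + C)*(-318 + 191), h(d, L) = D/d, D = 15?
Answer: -63700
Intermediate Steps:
n(M, o) = 27 - 15*o
h(d, L) = 15/d
H(C, f) = 7241 - 127*C (H(C, f) = 2 + (-57 + C)*(-318 + 191) = 2 + (-57 + C)*(-127) = 2 + (7239 - 127*C) = 7241 - 127*C)
22027 - H(n(8, 43), h(-46, -14)) = 22027 - (7241 - 127*(27 - 15*43)) = 22027 - (7241 - 127*(27 - 645)) = 22027 - (7241 - 127*(-618)) = 22027 - (7241 + 78486) = 22027 - 1*85727 = 22027 - 85727 = -63700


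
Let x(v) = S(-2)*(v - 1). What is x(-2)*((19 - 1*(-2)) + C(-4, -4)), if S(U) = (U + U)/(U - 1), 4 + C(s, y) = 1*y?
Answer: -52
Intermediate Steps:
C(s, y) = -4 + y (C(s, y) = -4 + 1*y = -4 + y)
S(U) = 2*U/(-1 + U) (S(U) = (2*U)/(-1 + U) = 2*U/(-1 + U))
x(v) = -4/3 + 4*v/3 (x(v) = (2*(-2)/(-1 - 2))*(v - 1) = (2*(-2)/(-3))*(-1 + v) = (2*(-2)*(-⅓))*(-1 + v) = 4*(-1 + v)/3 = -4/3 + 4*v/3)
x(-2)*((19 - 1*(-2)) + C(-4, -4)) = (-4/3 + (4/3)*(-2))*((19 - 1*(-2)) + (-4 - 4)) = (-4/3 - 8/3)*((19 + 2) - 8) = -4*(21 - 8) = -4*13 = -52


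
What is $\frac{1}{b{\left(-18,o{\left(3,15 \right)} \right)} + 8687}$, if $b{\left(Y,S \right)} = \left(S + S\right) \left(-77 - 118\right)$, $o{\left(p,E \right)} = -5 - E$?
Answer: $\frac{1}{16487} \approx 6.0654 \cdot 10^{-5}$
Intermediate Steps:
$b{\left(Y,S \right)} = - 390 S$ ($b{\left(Y,S \right)} = 2 S \left(-195\right) = - 390 S$)
$\frac{1}{b{\left(-18,o{\left(3,15 \right)} \right)} + 8687} = \frac{1}{- 390 \left(-5 - 15\right) + 8687} = \frac{1}{\left(-390\right) \left(-20\right) + 8687} = \frac{1}{7800 + 8687} = \frac{1}{16487}$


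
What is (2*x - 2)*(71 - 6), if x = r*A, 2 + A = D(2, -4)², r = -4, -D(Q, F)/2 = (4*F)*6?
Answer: -19168370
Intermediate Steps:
D(Q, F) = -48*F (D(Q, F) = -2*4*F*6 = -48*F)
A = 36862 (A = -2 + (-48*(-4))² = -2 + 192² = -2 + 36864 = 36862)
x = -147448 (x = -4*36862 = -147448)
(2*x - 2)*(71 - 6) = (2*(-147448) - 2)*(71 - 6) = (-294896 - 2)*65 = -294898*65 = -19168370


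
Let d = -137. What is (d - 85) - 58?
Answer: -280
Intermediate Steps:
(d - 85) - 58 = (-137 - 85) - 58 = -222 - 58 = -280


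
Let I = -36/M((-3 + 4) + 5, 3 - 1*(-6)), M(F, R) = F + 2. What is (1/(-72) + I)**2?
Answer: 105625/5184 ≈ 20.375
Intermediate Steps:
M(F, R) = 2 + F
I = -9/2 (I = -36/(2 + ((-3 + 4) + 5)) = -36/(2 + (1 + 5)) = -36/(2 + 6) = -36/8 = -36*1/8 = -9/2 ≈ -4.5000)
(1/(-72) + I)**2 = (1/(-72) - 9/2)**2 = (-1/72 - 9/2)**2 = (-325/72)**2 = 105625/5184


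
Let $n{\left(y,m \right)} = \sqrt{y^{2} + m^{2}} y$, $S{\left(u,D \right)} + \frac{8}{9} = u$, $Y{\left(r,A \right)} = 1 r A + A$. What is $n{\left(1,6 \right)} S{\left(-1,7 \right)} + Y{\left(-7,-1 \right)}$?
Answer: $6 - \frac{17 \sqrt{37}}{9} \approx -5.4897$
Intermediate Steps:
$Y{\left(r,A \right)} = A + A r$ ($Y{\left(r,A \right)} = r A + A = A r + A = A + A r$)
$S{\left(u,D \right)} = - \frac{8}{9} + u$
$n{\left(y,m \right)} = y \sqrt{m^{2} + y^{2}}$ ($n{\left(y,m \right)} = \sqrt{m^{2} + y^{2}} y = y \sqrt{m^{2} + y^{2}}$)
$n{\left(1,6 \right)} S{\left(-1,7 \right)} + Y{\left(-7,-1 \right)} = 1 \sqrt{6^{2} + 1^{2}} \left(- \frac{8}{9} - 1\right) - \left(1 - 7\right) = 1 \sqrt{36 + 1} \left(- \frac{17}{9}\right) - -6 = 1 \sqrt{37} \left(- \frac{17}{9}\right) + 6 = \sqrt{37} \left(- \frac{17}{9}\right) + 6 = - \frac{17 \sqrt{37}}{9} + 6 = 6 - \frac{17 \sqrt{37}}{9}$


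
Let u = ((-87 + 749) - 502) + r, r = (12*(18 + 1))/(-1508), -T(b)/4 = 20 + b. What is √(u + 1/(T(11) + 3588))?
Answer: 3*√7572619723682/652964 ≈ 12.643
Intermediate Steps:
T(b) = -80 - 4*b (T(b) = -4*(20 + b) = -80 - 4*b)
r = -57/377 (r = (12*19)*(-1/1508) = 228*(-1/1508) = -57/377 ≈ -0.15119)
u = 60263/377 (u = ((-87 + 749) - 502) - 57/377 = (662 - 502) - 57/377 = 160 - 57/377 = 60263/377 ≈ 159.85)
√(u + 1/(T(11) + 3588)) = √(60263/377 + 1/((-80 - 4*11) + 3588)) = √(60263/377 + 1/((-80 - 44) + 3588)) = √(60263/377 + 1/(-124 + 3588)) = √(60263/377 + 1/3464) = √(208751409/1305928) = 3*√7572619723682/652964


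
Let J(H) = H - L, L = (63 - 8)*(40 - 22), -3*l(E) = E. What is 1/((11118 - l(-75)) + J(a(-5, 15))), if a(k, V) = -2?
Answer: 1/10101 ≈ 9.9000e-5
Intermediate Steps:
l(E) = -E/3
L = 990 (L = 55*18 = 990)
J(H) = -990 + H (J(H) = H - 1*990 = H - 990 = -990 + H)
1/((11118 - l(-75)) + J(a(-5, 15))) = 1/((11118 - (-1)*(-75)/3) + (-990 - 2)) = 1/((11118 - 1*25) - 992) = 1/((11118 - 25) - 992) = 1/(11093 - 992) = 1/10101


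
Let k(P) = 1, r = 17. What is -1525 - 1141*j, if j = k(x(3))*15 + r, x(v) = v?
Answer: -38037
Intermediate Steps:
j = 32 (j = 1*15 + 17 = 15 + 17 = 32)
-1525 - 1141*j = -1525 - 1141*32 = -1525 - 36512 = -38037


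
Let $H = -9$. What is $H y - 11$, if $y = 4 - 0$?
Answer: $-47$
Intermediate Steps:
$y = 4$ ($y = 4 + 0 = 4$)
$H y - 11 = \left(-9\right) 4 - 11 = -36 - 11 = -47$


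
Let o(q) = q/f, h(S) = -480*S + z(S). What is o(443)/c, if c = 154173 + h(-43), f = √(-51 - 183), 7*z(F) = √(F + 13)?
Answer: -3101*√26/(-95447898*I + 78*√30) ≈ -7.415e-10 - 0.00016566*I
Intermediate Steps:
z(F) = √(13 + F)/7 (z(F) = √(F + 13)/7 = √(13 + F)/7)
h(S) = -480*S + √(13 + S)/7
f = 3*I*√26 (f = √(-234) = 3*I*√26 ≈ 15.297*I)
c = 174813 + I*√30/7 (c = 154173 + (-480*(-43) + √(13 - 43)/7) = 154173 + (20640 + √(-30)/7) = 154173 + (20640 + (I*√30)/7) = 154173 + (20640 + I*√30/7) = 174813 + I*√30/7 ≈ 1.7481e+5 + 0.78246*I)
o(q) = -I*q*√26/78 (o(q) = q/((3*I*√26)) = q*(-I*√26/78) = -I*q*√26/78)
o(443)/c = (-1/78*I*443*√26)/(174813 + I*√30/7) = (-443*I*√26/78)/(174813 + I*√30/7) = -443*I*√26/(78*(174813 + I*√30/7))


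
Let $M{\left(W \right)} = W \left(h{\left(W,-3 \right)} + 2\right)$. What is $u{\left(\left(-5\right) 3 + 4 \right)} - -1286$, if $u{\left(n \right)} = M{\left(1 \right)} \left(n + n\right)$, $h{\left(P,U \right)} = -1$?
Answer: $1264$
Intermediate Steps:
$M{\left(W \right)} = W$ ($M{\left(W \right)} = W \left(-1 + 2\right) = W 1 = W$)
$u{\left(n \right)} = 2 n$ ($u{\left(n \right)} = 1 \left(n + n\right) = 1 \cdot 2 n = 2 n$)
$u{\left(\left(-5\right) 3 + 4 \right)} - -1286 = 2 \left(\left(-5\right) 3 + 4\right) - -1286 = 2 \left(-15 + 4\right) + 1286 = 2 \left(-11\right) + 1286 = -22 + 1286 = 1264$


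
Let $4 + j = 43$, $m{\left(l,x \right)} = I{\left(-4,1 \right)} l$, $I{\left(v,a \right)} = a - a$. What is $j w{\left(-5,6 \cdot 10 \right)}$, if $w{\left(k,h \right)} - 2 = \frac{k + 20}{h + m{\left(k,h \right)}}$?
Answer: $\frac{351}{4} \approx 87.75$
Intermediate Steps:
$I{\left(v,a \right)} = 0$
$m{\left(l,x \right)} = 0$ ($m{\left(l,x \right)} = 0 l = 0$)
$w{\left(k,h \right)} = 2 + \frac{20 + k}{h}$ ($w{\left(k,h \right)} = 2 + \frac{k + 20}{h + 0} = 2 + \frac{20 + k}{h}$)
$j = 39$ ($j = -4 + 43 = 39$)
$j w{\left(-5,6 \cdot 10 \right)} = 39 \frac{20 - 5 + 2 \cdot 6 \cdot 10}{6 \cdot 10} = 39 \frac{20 - 5 + 2 \cdot 60}{60} = 39 \frac{20 - 5 + 120}{60} = 39 \cdot \frac{1}{60} \cdot 135 = 39 \cdot \frac{9}{4} = \frac{351}{4}$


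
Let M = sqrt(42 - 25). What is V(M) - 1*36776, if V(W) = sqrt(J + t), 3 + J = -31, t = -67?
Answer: -36776 + I*sqrt(101) ≈ -36776.0 + 10.05*I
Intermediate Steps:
J = -34 (J = -3 - 31 = -34)
M = sqrt(17) ≈ 4.1231
V(W) = I*sqrt(101) (V(W) = sqrt(-34 - 67) = sqrt(-101) = I*sqrt(101))
V(M) - 1*36776 = I*sqrt(101) - 1*36776 = I*sqrt(101) - 36776 = -36776 + I*sqrt(101)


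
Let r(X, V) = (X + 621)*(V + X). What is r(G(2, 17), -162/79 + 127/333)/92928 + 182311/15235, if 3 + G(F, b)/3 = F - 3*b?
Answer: 12615262184857/1128616600320 ≈ 11.178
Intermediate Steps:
G(F, b) = -9 - 9*b + 3*F (G(F, b) = -9 + 3*(F - 3*b) = -9 + (-9*b + 3*F) = -9 - 9*b + 3*F)
r(X, V) = (621 + X)*(V + X)
r(G(2, 17), -162/79 + 127/333)/92928 + 182311/15235 = ((-9 - 9*17 + 3*2)² + 621*(-162/79 + 127/333) + 621*(-9 - 9*17 + 3*2) + (-162/79 + 127/333)*(-9 - 9*17 + 3*2))/92928 + 182311/15235 = ((-9 - 153 + 6)² + 621*(-162*1/79 + 127*(1/333)) + 621*(-9 - 153 + 6) + (-162*1/79 + 127*(1/333))*(-9 - 153 + 6))*(1/92928) + 182311*(1/15235) = ((-156)² + 621*(-162/79 + 127/333) + 621*(-156) + (-162/79 + 127/333)*(-156))*(1/92928) + 182311/15235 = (24336 + 621*(-43913/26307) - 96876 - 43913/26307*(-156))*(1/92928) + 182311/15235 = (24336 - 3029997/2923 - 96876 + 2283476/8769)*(1/92928) + 182311/15235 = -642909775/8769*1/92928 + 182311/15235 = -642909775/814885632 + 182311/15235 = 12615262184857/1128616600320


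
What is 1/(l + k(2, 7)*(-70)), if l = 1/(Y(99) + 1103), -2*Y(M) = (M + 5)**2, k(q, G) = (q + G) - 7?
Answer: -4305/602701 ≈ -0.0071428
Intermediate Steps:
k(q, G) = -7 + G + q (k(q, G) = (G + q) - 7 = -7 + G + q)
Y(M) = -(5 + M)**2/2 (Y(M) = -(M + 5)**2/2 = -(5 + M)**2/2)
l = -1/4305 (l = 1/(-(5 + 99)**2/2 + 1103) = 1/(-1/2*104**2 + 1103) = 1/(-1/2*10816 + 1103) = 1/(-5408 + 1103) = 1/(-4305) = -1/4305 ≈ -0.00023229)
1/(l + k(2, 7)*(-70)) = 1/(-1/4305 + (-7 + 7 + 2)*(-70)) = 1/(-1/4305 + 2*(-70)) = 1/(-1/4305 - 140) = 1/(-602701/4305) = -4305/602701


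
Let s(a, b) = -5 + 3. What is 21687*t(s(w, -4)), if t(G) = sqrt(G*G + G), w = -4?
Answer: 21687*sqrt(2) ≈ 30670.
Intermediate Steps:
s(a, b) = -2
t(G) = sqrt(G + G**2) (t(G) = sqrt(G**2 + G) = sqrt(G + G**2))
21687*t(s(w, -4)) = 21687*sqrt(-2*(1 - 2)) = 21687*sqrt(-2*(-1)) = 21687*sqrt(2)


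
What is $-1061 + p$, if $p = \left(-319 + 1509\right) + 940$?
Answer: $1069$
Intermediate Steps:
$p = 2130$ ($p = 1190 + 940 = 2130$)
$-1061 + p = -1061 + 2130 = 1069$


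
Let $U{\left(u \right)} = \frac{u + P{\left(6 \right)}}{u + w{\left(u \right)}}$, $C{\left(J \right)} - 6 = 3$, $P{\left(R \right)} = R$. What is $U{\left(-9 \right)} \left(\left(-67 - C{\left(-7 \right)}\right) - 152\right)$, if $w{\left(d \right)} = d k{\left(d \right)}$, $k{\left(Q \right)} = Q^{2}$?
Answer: $- \frac{38}{41} \approx -0.92683$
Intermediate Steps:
$C{\left(J \right)} = 9$ ($C{\left(J \right)} = 6 + 3 = 9$)
$w{\left(d \right)} = d^{3}$ ($w{\left(d \right)} = d d^{2} = d^{3}$)
$U{\left(u \right)} = \frac{6 + u}{u + u^{3}}$ ($U{\left(u \right)} = \frac{u + 6}{u + u^{3}} = \frac{6 + u}{u + u^{3}}$)
$U{\left(-9 \right)} \left(\left(-67 - C{\left(-7 \right)}\right) - 152\right) = \frac{6 - 9}{-9 + \left(-9\right)^{3}} \left(\left(-67 - 9\right) - 152\right) = \frac{1}{-9 - 729} \left(-3\right) \left(\left(-67 - 9\right) - 152\right) = \frac{1}{-738} \left(-3\right) \left(-76 - 152\right) = \left(- \frac{1}{738}\right) \left(-3\right) \left(-228\right) = \frac{1}{246} \left(-228\right) = - \frac{38}{41}$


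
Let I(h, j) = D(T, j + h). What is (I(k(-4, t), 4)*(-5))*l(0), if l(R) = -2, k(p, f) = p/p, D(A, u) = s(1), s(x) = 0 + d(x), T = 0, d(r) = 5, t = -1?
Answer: 50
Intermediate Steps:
s(x) = 5 (s(x) = 0 + 5 = 5)
D(A, u) = 5
k(p, f) = 1
I(h, j) = 5
(I(k(-4, t), 4)*(-5))*l(0) = (5*(-5))*(-2) = -25*(-2) = 50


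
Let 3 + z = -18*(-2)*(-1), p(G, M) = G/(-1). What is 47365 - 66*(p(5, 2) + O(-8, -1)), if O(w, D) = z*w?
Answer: 27103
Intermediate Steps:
p(G, M) = -G (p(G, M) = G*(-1) = -G)
z = -39 (z = -3 - 18*(-2)*(-1) = -3 - 3*(-12)*(-1) = -3 + 36*(-1) = -3 - 36 = -39)
O(w, D) = -39*w
47365 - 66*(p(5, 2) + O(-8, -1)) = 47365 - 66*(-1*5 - 39*(-8)) = 47365 - 66*(-5 + 312) = 47365 - 66*307 = 47365 - 20262 = 27103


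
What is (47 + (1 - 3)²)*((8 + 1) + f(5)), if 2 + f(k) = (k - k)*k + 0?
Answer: 357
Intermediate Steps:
f(k) = -2 (f(k) = -2 + ((k - k)*k + 0) = -2 + (0*k + 0) = -2 + (0 + 0) = -2 + 0 = -2)
(47 + (1 - 3)²)*((8 + 1) + f(5)) = (47 + (1 - 3)²)*((8 + 1) - 2) = (47 + (-2)²)*(9 - 2) = (47 + 4)*7 = 51*7 = 357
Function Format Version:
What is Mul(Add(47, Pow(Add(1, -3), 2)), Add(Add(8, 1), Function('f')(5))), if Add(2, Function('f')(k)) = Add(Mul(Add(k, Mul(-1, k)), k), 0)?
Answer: 357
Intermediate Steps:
Function('f')(k) = -2 (Function('f')(k) = Add(-2, Add(Mul(Add(k, Mul(-1, k)), k), 0)) = Add(-2, Add(Mul(0, k), 0)) = Add(-2, Add(0, 0)) = Add(-2, 0) = -2)
Mul(Add(47, Pow(Add(1, -3), 2)), Add(Add(8, 1), Function('f')(5))) = Mul(Add(47, Pow(Add(1, -3), 2)), Add(Add(8, 1), -2)) = Mul(Add(47, Pow(-2, 2)), Add(9, -2)) = Mul(Add(47, 4), 7) = Mul(51, 7) = 357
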